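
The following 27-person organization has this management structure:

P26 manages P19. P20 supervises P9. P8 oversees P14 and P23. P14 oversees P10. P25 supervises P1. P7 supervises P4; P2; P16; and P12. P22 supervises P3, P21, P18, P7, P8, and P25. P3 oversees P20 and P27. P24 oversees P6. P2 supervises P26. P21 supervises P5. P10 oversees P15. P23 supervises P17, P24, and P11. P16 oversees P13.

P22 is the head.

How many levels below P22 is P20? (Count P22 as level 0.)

Chain from P20 up to P22: P20 → P3 → P22. That is 2 steps up, so P20 is 2 levels below P22.

2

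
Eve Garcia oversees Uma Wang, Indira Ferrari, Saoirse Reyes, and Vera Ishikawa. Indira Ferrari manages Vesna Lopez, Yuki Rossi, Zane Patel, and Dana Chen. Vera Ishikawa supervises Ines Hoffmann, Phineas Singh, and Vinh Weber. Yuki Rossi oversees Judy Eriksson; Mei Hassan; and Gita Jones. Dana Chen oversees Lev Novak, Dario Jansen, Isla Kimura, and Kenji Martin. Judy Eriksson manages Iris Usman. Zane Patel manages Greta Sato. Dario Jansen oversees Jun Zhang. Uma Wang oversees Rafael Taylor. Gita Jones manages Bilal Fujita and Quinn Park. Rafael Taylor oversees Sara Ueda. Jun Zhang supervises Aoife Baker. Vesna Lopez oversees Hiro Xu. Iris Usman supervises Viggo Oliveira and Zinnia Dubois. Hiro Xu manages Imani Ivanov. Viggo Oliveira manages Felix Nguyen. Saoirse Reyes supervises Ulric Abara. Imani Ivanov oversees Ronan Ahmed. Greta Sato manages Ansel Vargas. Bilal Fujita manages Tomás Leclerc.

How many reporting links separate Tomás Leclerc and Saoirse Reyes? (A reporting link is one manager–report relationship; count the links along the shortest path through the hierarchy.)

Tomás Leclerc is 5 levels below Eve Garcia, and Saoirse Reyes is 1 level below Eve Garcia (their lowest common manager). The shortest path runs up from Tomás Leclerc to Eve Garcia and back down to Saoirse Reyes: 5 + 1 = 6 links.

6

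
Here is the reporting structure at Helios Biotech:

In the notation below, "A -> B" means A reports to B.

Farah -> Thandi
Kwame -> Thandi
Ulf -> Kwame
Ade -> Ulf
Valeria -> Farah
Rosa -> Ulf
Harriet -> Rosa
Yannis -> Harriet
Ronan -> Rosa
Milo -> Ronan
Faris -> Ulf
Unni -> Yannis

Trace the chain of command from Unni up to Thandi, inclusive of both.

Unni reports to Yannis. Yannis reports to Harriet. Harriet reports to Rosa. Rosa reports to Ulf. Ulf reports to Kwame. Kwame reports to Thandi. Thandi is at the top.

Unni -> Yannis -> Harriet -> Rosa -> Ulf -> Kwame -> Thandi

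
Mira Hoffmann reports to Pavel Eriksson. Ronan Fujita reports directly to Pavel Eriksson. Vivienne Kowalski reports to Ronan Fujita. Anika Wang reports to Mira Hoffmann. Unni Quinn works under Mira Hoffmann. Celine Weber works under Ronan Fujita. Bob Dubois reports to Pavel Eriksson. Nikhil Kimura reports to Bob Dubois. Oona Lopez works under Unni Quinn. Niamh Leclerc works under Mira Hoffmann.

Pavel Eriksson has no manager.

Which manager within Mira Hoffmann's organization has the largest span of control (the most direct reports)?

Mira Hoffmann

Direct-report counts within Mira Hoffmann's organization: Mira Hoffmann has 3; Unni Quinn has 1. The largest is 3, held by Mira Hoffmann.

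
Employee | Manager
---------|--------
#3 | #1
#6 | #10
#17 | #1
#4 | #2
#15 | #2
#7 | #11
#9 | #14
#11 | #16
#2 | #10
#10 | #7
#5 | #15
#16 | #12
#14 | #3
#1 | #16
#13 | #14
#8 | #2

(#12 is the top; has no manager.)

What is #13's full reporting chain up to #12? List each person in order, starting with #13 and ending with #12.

#13 -> #14 -> #3 -> #1 -> #16 -> #12

#13 reports to #14. #14 reports to #3. #3 reports to #1. #1 reports to #16. #16 reports to #12. #12 is at the top.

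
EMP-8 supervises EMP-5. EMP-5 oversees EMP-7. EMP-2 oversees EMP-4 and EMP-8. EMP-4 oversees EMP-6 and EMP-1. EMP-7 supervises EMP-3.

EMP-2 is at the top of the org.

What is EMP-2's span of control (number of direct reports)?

EMP-2 directly manages EMP-4, EMP-8. That is 2 direct reports.

2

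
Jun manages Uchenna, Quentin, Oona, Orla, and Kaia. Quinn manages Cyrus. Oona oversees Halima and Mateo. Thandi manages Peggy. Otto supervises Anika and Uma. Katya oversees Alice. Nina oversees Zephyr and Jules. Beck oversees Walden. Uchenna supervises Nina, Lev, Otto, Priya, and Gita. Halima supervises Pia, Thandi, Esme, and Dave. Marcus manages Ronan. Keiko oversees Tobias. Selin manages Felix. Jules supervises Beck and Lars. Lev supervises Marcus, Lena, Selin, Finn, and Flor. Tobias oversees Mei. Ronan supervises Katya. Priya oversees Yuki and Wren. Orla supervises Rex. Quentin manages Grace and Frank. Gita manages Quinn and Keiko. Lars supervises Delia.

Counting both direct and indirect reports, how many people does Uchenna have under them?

29

Uchenna directly manages Nina, Lev, Otto, Priya, Gita. Under Nina: Zephyr, Jules, Lars, Delia, Beck, Walden (6). Under Lev: Lena, Flor, Selin, Felix, Finn, Marcus, Ronan, Katya, Alice (9). Under Otto: Uma, Anika (2). Under Priya: Wren, Yuki (2). Under Gita: Quinn, Cyrus, Keiko, Tobias, Mei (5). So Uchenna's organization is 5 direct reports plus everyone under them: 7 + 10 + 3 + 3 + 6 = 29.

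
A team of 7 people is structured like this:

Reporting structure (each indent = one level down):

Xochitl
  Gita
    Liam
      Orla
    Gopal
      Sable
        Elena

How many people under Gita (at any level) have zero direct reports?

2

The people in Gita's organization with no one reporting to them are Elena, Orla. That is 2.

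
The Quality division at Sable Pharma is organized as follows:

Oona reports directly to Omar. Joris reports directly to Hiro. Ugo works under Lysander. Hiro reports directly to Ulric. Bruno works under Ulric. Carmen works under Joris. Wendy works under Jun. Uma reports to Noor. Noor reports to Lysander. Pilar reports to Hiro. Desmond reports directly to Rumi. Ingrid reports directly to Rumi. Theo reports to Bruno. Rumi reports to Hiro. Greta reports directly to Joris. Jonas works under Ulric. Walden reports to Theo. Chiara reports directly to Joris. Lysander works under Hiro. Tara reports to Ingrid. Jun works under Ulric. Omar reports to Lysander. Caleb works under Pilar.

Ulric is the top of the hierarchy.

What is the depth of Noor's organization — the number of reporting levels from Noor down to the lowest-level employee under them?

The longest chain under Noor runs Noor → Uma, which is 1 level below Noor.

1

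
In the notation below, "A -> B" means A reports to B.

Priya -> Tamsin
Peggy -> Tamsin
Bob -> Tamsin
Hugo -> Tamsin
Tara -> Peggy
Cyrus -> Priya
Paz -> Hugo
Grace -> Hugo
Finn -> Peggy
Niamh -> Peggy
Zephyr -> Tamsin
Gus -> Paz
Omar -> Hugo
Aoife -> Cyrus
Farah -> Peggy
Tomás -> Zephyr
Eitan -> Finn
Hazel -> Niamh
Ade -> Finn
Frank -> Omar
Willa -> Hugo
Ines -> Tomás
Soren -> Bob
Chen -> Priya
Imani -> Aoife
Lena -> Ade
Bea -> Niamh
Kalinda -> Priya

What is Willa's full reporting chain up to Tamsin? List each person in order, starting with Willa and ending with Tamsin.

Willa reports to Hugo. Hugo reports to Tamsin. Tamsin is at the top.

Willa -> Hugo -> Tamsin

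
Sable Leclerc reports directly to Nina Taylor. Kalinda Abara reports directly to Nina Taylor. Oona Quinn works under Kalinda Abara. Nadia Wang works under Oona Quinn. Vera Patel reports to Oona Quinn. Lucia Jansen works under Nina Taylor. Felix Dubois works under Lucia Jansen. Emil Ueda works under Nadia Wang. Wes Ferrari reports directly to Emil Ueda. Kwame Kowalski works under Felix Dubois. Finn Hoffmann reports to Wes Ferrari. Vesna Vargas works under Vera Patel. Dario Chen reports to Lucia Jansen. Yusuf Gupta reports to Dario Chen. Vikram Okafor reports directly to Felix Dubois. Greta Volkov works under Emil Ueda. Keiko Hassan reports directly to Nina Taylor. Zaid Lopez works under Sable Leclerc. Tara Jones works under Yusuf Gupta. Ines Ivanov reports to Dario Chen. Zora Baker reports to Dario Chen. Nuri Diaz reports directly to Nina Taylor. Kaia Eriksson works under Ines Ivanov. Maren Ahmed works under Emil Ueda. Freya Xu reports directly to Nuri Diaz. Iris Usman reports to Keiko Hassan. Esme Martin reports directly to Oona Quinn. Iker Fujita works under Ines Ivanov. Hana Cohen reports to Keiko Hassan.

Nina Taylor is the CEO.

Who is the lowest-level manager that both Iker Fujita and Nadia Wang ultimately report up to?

Iker Fujita's chain of managers is Ines Ivanov, Dario Chen, Lucia Jansen, Nina Taylor. Nadia Wang's chain of managers is Oona Quinn, Kalinda Abara, Nina Taylor. The first manager that appears in both chains is Nina Taylor.

Nina Taylor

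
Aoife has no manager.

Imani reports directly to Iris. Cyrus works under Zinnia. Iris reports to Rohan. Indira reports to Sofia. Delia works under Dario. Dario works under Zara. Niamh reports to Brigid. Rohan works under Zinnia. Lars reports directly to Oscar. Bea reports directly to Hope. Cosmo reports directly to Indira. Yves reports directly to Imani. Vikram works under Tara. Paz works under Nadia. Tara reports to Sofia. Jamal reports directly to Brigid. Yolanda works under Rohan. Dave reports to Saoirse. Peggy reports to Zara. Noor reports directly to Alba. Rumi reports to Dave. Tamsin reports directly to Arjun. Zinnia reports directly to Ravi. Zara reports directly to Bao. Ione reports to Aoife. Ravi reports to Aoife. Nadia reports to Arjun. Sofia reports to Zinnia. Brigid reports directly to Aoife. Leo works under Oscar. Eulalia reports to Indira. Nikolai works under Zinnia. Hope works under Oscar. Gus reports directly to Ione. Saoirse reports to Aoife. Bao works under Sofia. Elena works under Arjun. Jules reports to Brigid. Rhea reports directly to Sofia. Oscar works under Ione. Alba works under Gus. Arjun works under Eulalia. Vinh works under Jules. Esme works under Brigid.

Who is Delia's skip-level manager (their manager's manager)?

Delia reports to Dario, and Dario reports to Zara. So Delia's skip-level manager is Zara.

Zara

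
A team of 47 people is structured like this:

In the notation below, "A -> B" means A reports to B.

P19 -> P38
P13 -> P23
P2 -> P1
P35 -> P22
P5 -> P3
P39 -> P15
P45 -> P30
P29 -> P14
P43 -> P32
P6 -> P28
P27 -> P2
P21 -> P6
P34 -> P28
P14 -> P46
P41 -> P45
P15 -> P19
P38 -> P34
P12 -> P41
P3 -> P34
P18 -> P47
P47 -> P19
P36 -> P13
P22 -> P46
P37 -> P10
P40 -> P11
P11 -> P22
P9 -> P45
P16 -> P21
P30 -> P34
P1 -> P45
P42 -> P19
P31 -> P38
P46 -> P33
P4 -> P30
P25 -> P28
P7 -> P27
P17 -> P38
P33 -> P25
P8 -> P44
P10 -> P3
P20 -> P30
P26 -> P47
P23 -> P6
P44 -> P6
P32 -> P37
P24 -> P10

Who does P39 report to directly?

P15

P39 reports directly to P15.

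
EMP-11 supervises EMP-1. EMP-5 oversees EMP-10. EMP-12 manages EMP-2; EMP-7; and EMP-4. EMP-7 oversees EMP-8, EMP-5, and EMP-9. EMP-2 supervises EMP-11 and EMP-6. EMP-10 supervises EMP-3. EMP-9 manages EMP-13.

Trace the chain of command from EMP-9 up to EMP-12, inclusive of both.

EMP-9 -> EMP-7 -> EMP-12

EMP-9 reports to EMP-7. EMP-7 reports to EMP-12. EMP-12 is at the top.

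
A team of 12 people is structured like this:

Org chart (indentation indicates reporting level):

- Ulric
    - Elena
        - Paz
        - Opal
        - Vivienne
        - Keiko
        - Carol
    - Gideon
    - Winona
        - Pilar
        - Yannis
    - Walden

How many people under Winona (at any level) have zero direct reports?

The people in Winona's organization with no one reporting to them are Yannis, Pilar. That is 2.

2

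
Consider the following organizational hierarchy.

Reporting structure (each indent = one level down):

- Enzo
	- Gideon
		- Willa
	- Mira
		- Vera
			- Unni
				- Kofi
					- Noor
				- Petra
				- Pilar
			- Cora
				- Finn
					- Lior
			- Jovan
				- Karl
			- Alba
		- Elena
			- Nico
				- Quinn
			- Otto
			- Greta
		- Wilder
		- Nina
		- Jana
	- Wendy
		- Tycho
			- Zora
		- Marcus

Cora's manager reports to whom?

Cora reports to Vera, and Vera reports to Mira. So Cora's skip-level manager is Mira.

Mira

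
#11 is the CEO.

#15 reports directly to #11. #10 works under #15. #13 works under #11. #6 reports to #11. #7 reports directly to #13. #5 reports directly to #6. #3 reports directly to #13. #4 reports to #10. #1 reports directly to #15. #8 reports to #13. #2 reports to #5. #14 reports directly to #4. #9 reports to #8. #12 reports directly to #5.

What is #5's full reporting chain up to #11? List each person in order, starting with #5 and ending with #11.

#5 -> #6 -> #11

#5 reports to #6. #6 reports to #11. #11 is at the top.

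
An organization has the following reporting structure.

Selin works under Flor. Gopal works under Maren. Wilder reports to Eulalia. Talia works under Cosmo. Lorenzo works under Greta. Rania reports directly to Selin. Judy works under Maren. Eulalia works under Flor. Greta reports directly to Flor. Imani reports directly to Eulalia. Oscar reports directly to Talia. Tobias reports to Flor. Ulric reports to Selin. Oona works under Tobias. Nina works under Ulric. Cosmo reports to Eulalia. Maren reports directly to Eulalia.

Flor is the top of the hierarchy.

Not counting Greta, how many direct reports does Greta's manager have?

Greta reports to Flor. Flor's other direct reports are Tobias, Eulalia, Selin — 3 peers.

3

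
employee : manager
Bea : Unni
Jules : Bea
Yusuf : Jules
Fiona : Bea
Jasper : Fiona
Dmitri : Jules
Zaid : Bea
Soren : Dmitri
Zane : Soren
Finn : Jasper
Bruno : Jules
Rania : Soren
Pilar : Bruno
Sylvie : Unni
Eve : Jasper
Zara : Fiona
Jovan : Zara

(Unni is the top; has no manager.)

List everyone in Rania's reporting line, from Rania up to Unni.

Rania reports to Soren. Soren reports to Dmitri. Dmitri reports to Jules. Jules reports to Bea. Bea reports to Unni. Unni is at the top.

Rania -> Soren -> Dmitri -> Jules -> Bea -> Unni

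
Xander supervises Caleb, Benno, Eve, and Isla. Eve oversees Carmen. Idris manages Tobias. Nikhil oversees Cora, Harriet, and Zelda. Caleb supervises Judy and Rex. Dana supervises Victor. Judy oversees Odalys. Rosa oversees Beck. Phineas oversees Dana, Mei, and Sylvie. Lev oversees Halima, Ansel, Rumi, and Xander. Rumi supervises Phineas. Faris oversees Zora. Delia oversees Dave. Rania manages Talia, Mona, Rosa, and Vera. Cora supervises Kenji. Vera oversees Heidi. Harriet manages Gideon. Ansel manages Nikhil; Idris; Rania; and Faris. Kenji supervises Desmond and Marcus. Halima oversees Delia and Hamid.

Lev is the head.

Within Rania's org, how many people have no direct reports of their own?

The people in Rania's organization with no one reporting to them are Heidi, Beck, Mona, Talia. That is 4.

4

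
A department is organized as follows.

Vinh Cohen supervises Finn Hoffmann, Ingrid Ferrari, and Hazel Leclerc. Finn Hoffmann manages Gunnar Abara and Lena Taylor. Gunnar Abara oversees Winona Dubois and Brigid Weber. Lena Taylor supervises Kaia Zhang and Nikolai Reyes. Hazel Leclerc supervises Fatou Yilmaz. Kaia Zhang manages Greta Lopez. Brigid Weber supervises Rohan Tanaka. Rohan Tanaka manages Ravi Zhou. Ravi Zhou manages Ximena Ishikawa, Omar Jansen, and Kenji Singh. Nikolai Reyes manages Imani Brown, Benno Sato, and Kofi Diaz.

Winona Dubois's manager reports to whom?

Winona Dubois reports to Gunnar Abara, and Gunnar Abara reports to Finn Hoffmann. So Winona Dubois's skip-level manager is Finn Hoffmann.

Finn Hoffmann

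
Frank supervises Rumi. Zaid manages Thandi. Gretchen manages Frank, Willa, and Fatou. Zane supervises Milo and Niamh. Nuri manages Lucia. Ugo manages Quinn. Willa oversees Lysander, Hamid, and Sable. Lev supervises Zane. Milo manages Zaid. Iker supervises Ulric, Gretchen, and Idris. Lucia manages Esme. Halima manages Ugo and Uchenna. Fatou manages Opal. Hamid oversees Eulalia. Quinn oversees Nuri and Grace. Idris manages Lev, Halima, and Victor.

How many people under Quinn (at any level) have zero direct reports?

2

The people in Quinn's organization with no one reporting to them are Grace, Esme. That is 2.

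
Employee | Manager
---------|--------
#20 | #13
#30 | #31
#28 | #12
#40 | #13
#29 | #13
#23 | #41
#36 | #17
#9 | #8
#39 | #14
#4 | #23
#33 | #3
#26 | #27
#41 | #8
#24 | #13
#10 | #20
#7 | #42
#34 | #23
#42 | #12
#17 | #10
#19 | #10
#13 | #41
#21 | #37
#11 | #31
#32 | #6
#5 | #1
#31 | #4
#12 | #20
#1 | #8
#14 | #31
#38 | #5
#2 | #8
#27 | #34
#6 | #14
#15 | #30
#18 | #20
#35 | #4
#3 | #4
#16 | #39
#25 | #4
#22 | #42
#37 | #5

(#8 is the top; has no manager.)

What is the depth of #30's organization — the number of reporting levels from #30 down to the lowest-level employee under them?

1

The longest chain under #30 runs #30 → #15, which is 1 level below #30.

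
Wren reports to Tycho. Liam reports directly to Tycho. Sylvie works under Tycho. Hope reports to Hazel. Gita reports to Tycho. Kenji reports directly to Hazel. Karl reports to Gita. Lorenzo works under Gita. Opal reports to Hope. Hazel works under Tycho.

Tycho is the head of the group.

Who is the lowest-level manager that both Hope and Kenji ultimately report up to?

Hazel

Hope's chain of managers is Hazel, Tycho. Kenji's chain of managers is Hazel, Tycho. The first manager that appears in both chains is Hazel.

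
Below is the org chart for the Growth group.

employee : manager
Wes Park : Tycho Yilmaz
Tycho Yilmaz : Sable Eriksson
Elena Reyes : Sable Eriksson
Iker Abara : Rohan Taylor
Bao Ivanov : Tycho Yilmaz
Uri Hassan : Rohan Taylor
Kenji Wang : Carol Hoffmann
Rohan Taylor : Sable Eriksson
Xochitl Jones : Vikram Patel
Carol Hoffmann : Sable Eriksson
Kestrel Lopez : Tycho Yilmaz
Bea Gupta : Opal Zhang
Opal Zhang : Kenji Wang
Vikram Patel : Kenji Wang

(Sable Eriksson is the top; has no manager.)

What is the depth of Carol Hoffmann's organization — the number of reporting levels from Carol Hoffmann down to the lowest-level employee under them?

The longest chain under Carol Hoffmann runs Carol Hoffmann → Kenji Wang → Opal Zhang → Bea Gupta, which is 3 levels below Carol Hoffmann.

3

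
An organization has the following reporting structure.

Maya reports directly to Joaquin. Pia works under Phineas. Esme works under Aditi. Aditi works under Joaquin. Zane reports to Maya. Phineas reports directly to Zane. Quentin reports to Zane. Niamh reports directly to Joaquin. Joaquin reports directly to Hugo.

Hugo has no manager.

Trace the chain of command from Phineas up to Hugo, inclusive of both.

Phineas -> Zane -> Maya -> Joaquin -> Hugo

Phineas reports to Zane. Zane reports to Maya. Maya reports to Joaquin. Joaquin reports to Hugo. Hugo is at the top.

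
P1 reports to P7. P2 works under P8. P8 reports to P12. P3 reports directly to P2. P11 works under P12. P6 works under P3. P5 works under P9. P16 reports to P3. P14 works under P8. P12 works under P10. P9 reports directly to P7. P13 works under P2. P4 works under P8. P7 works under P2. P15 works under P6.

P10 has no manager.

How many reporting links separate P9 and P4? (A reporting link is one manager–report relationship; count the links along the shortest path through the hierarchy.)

P9 is 3 levels below P8, and P4 is 1 level below P8 (their lowest common manager). The shortest path runs up from P9 to P8 and back down to P4: 3 + 1 = 4 links.

4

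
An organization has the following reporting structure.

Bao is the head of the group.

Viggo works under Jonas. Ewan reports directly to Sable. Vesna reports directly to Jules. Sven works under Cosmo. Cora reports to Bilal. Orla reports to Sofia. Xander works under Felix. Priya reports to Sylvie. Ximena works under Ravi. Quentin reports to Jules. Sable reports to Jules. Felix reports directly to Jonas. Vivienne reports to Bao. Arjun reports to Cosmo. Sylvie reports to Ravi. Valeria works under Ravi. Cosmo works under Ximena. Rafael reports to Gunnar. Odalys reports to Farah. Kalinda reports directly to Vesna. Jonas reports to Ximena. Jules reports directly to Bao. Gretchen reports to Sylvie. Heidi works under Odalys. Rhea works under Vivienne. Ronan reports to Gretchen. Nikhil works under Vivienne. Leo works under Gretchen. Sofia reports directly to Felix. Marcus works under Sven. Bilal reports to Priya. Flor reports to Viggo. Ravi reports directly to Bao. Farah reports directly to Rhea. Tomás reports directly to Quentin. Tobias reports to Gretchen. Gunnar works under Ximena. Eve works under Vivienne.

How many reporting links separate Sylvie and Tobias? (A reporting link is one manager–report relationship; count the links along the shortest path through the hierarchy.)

2

Tobias is in Sylvie's organization: the chain from Tobias up to Sylvie is Tobias → Gretchen → Sylvie, which is 2 links.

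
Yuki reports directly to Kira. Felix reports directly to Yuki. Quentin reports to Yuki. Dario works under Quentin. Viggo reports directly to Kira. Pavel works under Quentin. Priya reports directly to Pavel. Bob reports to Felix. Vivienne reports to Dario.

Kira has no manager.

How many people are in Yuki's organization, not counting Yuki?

Yuki directly manages Felix, Quentin. Under Felix: Bob (1). Under Quentin: Pavel, Priya, Dario, Vivienne (4). So Yuki's organization is 2 direct reports plus everyone under them: 2 + 5 = 7.

7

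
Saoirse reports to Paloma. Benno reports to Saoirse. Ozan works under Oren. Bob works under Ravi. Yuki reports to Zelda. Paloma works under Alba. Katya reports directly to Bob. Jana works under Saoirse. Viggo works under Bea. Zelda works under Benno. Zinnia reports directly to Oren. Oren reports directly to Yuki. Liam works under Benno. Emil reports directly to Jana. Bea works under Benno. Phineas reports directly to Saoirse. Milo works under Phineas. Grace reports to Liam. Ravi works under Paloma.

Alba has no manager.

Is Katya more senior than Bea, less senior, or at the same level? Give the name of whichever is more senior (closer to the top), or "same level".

same level

Both Katya and Bea are 4 levels below Alba.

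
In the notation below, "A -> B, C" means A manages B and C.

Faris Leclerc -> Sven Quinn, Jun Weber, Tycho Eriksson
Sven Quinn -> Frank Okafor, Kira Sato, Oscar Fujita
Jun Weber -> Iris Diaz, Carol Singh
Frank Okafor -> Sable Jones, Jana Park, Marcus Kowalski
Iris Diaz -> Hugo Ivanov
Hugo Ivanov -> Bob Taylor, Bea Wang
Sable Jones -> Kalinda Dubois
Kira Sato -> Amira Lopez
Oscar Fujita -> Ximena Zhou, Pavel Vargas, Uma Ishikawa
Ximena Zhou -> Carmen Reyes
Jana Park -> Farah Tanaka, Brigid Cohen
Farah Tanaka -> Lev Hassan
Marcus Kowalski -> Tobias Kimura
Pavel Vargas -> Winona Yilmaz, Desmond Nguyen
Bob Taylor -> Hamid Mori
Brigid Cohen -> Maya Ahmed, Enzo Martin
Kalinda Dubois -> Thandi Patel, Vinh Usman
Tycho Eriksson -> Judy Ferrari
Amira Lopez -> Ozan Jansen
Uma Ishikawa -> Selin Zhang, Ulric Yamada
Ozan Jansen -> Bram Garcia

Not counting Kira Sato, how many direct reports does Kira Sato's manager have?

2

Kira Sato reports to Sven Quinn. Sven Quinn's other direct reports are Frank Okafor, Oscar Fujita — 2 peers.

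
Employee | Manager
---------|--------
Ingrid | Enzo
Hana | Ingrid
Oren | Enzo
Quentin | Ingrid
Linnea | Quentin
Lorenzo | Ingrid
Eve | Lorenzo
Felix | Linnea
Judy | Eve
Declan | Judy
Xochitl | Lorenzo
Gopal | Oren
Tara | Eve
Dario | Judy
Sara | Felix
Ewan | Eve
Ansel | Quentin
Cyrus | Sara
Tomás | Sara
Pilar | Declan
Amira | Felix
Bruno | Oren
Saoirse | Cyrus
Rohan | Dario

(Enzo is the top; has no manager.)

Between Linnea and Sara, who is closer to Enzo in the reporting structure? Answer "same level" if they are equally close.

Linnea is 3 levels below Enzo; Sara is 5. Linnea is higher.

Linnea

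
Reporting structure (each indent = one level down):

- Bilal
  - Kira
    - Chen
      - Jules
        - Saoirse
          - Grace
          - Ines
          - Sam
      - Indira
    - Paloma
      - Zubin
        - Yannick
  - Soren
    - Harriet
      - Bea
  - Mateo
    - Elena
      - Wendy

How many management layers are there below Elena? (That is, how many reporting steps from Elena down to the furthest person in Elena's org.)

The longest chain under Elena runs Elena → Wendy, which is 1 level below Elena.

1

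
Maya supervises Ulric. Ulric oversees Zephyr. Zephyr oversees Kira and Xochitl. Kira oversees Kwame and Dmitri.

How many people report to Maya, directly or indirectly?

6

Maya directly manages Ulric. Under Ulric: Zephyr, Xochitl, Kira, Dmitri, Kwame (5). That's 6 in total.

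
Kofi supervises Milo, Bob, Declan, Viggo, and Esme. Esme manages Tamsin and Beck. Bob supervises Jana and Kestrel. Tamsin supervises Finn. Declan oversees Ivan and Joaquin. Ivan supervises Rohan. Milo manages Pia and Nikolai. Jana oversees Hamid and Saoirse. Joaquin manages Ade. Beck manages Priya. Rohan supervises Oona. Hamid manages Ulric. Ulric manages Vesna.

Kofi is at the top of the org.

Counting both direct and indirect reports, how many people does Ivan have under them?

2

Ivan directly manages Rohan. Under Rohan: Oona (1). That's 2 in total.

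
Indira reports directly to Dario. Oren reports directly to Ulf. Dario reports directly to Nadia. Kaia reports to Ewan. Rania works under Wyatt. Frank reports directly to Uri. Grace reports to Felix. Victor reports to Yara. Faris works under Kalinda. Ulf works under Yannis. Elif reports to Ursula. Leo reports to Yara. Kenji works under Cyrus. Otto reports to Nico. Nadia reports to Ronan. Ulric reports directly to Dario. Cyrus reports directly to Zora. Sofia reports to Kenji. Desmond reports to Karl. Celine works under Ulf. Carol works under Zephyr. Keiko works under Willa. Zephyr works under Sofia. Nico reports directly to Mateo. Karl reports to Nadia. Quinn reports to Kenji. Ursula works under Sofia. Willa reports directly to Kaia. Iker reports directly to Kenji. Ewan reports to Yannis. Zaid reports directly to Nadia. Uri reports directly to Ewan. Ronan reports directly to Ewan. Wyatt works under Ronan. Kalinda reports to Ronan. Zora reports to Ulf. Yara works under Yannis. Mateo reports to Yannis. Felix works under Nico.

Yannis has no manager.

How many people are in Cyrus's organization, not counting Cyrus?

8

Cyrus directly manages Kenji. Under Kenji: Iker, Quinn, Sofia, Ursula, Elif, Zephyr, Carol (7). That's 8 in total.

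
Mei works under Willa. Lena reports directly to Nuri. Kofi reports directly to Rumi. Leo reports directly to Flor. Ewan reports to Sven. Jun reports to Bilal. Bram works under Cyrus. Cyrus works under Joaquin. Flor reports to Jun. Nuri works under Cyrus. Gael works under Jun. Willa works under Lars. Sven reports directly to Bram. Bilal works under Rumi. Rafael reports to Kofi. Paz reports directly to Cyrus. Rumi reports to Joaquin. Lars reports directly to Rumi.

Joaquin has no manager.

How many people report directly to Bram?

Bram directly manages Sven. That is 1 direct report.

1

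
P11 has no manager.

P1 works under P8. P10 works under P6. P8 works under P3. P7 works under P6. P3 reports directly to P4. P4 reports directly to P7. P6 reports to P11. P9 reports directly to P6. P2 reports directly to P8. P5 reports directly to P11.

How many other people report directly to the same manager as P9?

2

P9 reports to P6. P6's other direct reports are P10, P7 — 2 peers.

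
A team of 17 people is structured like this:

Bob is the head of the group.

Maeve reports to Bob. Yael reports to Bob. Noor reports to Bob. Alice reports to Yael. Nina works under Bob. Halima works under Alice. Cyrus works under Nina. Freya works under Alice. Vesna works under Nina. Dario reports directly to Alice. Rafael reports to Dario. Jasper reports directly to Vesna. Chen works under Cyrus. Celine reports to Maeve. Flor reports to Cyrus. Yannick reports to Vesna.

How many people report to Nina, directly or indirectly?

6

Nina directly manages Cyrus, Vesna. Under Cyrus: Flor, Chen (2). Under Vesna: Yannick, Jasper (2). So Nina's organization is 2 direct reports plus everyone under them: 3 + 3 = 6.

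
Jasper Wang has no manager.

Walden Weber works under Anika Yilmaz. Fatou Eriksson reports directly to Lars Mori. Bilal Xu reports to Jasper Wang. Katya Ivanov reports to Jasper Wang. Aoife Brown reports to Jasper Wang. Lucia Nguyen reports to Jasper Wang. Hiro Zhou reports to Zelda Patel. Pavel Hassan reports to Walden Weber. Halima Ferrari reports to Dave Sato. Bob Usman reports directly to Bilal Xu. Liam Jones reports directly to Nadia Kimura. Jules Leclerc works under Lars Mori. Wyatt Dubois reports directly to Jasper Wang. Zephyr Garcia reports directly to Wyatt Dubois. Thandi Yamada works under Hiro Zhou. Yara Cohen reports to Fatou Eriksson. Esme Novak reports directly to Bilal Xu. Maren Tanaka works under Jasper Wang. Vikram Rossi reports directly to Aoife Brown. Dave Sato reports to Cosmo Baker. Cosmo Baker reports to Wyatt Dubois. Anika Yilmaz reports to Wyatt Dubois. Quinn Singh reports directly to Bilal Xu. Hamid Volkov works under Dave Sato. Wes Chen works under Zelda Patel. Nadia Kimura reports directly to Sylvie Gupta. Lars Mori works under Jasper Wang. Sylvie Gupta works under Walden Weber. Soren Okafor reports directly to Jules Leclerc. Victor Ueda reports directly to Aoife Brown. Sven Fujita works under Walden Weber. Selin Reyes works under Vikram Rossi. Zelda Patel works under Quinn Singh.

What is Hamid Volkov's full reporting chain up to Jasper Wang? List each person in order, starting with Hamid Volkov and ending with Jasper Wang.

Hamid Volkov reports to Dave Sato. Dave Sato reports to Cosmo Baker. Cosmo Baker reports to Wyatt Dubois. Wyatt Dubois reports to Jasper Wang. Jasper Wang is at the top.

Hamid Volkov -> Dave Sato -> Cosmo Baker -> Wyatt Dubois -> Jasper Wang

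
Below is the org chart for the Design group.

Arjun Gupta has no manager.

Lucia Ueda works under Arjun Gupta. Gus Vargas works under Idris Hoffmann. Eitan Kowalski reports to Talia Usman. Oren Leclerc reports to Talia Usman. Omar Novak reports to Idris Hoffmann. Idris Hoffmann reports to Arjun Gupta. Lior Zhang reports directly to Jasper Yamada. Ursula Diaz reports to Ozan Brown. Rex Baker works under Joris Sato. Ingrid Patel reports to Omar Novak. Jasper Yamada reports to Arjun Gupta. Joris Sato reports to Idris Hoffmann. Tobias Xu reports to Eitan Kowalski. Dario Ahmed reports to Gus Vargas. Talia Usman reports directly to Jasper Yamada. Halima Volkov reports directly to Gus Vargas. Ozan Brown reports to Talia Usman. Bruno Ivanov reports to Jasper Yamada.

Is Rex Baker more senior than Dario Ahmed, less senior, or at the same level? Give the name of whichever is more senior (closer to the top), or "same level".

same level

Both Rex Baker and Dario Ahmed are 3 levels below Arjun Gupta.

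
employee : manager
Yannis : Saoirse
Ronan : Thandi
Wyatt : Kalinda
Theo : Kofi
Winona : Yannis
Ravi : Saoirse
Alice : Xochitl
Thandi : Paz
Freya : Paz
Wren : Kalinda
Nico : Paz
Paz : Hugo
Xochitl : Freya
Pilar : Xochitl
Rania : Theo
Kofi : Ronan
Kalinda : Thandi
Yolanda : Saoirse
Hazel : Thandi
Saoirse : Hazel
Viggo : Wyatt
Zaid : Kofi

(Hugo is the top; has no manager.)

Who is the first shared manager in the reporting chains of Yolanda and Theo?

Yolanda's chain of managers is Saoirse, Hazel, Thandi, Paz, Hugo. Theo's chain of managers is Kofi, Ronan, Thandi, Paz, Hugo. The first manager that appears in both chains is Thandi.

Thandi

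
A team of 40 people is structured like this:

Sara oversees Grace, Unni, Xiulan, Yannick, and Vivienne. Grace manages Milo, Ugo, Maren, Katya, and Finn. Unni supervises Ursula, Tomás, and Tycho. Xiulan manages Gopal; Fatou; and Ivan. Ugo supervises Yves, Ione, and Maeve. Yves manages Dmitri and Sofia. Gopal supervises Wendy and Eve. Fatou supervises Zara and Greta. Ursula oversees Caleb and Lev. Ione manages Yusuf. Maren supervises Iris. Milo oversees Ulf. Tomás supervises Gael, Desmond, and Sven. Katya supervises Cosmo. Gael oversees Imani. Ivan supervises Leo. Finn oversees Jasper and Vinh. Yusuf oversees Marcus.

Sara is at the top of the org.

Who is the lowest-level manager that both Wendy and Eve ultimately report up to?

Gopal

Wendy's chain of managers is Gopal, Xiulan, Sara. Eve's chain of managers is Gopal, Xiulan, Sara. The first manager that appears in both chains is Gopal.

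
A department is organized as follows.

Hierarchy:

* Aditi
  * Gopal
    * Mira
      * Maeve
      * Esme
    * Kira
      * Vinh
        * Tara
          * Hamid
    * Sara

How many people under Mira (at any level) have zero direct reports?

The people in Mira's organization with no one reporting to them are Esme, Maeve. That is 2.

2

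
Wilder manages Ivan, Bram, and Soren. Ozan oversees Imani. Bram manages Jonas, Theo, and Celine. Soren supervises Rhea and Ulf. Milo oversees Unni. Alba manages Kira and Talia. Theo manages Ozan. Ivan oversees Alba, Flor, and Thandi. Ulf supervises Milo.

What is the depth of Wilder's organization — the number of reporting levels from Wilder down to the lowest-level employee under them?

The longest chain under Wilder runs Wilder → Bram → Theo → Ozan → Imani, which is 4 levels below Wilder.

4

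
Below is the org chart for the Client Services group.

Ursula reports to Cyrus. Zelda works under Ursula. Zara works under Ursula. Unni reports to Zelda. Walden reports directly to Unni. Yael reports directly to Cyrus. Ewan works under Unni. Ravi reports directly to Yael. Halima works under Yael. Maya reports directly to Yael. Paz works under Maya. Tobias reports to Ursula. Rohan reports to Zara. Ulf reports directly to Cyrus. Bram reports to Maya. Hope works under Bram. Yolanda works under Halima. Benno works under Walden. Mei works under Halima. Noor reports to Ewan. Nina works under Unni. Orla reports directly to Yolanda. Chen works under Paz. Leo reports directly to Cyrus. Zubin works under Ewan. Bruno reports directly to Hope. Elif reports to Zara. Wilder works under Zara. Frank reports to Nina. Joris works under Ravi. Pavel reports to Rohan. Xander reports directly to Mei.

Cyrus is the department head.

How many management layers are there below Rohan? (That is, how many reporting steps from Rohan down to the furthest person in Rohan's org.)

The longest chain under Rohan runs Rohan → Pavel, which is 1 level below Rohan.

1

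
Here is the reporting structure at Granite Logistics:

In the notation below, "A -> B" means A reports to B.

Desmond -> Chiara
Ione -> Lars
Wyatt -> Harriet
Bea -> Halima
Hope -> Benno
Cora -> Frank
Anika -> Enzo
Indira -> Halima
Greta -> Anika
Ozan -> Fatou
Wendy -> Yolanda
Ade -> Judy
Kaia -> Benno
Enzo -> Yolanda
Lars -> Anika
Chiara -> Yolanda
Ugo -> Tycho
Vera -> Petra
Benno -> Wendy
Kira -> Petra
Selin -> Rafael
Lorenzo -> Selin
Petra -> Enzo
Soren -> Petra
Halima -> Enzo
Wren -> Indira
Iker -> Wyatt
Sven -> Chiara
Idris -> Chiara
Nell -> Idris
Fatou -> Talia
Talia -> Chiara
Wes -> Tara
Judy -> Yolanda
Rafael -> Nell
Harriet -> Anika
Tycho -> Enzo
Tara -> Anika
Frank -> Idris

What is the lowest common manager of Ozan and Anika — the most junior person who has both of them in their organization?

Ozan's chain of managers is Fatou, Talia, Chiara, Yolanda. Anika's chain of managers is Enzo, Yolanda. The first manager that appears in both chains is Yolanda.

Yolanda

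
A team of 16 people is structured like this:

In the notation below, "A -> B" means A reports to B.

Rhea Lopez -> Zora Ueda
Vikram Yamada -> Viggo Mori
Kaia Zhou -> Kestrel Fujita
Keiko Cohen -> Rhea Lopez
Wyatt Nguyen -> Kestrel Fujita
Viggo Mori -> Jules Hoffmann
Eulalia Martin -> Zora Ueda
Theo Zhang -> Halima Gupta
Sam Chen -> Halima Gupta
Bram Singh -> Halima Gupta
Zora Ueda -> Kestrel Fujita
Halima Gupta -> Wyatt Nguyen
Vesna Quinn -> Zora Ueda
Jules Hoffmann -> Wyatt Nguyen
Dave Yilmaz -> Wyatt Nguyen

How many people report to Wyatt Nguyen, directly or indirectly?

8

Wyatt Nguyen directly manages Dave Yilmaz, Halima Gupta, Jules Hoffmann. Dave Yilmaz has no reports. Under Halima Gupta: Bram Singh, Sam Chen, Theo Zhang (3). Under Jules Hoffmann: Viggo Mori, Vikram Yamada (2). So Wyatt Nguyen's organization is 3 direct reports plus everyone under them: 1 + 4 + 3 = 8.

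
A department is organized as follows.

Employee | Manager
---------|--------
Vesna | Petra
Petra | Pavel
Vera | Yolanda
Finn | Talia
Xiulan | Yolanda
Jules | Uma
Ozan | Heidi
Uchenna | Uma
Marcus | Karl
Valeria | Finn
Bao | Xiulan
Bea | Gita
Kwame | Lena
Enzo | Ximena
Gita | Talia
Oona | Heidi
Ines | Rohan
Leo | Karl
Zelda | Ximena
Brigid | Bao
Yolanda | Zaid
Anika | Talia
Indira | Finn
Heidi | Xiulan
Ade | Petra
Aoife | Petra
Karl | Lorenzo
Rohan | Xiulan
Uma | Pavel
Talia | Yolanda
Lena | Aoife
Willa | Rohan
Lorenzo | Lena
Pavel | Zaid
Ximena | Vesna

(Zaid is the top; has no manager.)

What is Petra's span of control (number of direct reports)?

3

Petra directly manages Aoife, Ade, Vesna. That is 3 direct reports.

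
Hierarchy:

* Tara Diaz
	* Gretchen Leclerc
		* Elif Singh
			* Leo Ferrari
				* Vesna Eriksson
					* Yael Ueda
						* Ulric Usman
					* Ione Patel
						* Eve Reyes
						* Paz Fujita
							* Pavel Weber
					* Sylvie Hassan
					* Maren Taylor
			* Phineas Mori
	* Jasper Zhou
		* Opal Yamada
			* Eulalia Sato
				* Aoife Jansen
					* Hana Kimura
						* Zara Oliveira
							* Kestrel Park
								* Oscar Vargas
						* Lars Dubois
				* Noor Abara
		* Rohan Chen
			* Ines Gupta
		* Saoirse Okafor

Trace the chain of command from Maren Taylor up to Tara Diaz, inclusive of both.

Maren Taylor -> Vesna Eriksson -> Leo Ferrari -> Elif Singh -> Gretchen Leclerc -> Tara Diaz

Maren Taylor reports to Vesna Eriksson. Vesna Eriksson reports to Leo Ferrari. Leo Ferrari reports to Elif Singh. Elif Singh reports to Gretchen Leclerc. Gretchen Leclerc reports to Tara Diaz. Tara Diaz is at the top.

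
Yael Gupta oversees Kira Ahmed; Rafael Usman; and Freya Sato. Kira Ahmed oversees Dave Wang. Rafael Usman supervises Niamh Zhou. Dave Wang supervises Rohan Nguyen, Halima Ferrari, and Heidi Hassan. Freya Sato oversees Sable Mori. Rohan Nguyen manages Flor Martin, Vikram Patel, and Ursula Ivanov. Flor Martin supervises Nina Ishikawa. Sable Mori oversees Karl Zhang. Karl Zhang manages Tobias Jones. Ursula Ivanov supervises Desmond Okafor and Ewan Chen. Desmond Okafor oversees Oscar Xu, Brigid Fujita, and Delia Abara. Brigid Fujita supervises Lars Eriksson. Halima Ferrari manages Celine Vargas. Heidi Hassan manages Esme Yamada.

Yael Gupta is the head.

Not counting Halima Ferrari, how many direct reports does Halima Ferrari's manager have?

Halima Ferrari reports to Dave Wang. Dave Wang's other direct reports are Rohan Nguyen, Heidi Hassan — 2 peers.

2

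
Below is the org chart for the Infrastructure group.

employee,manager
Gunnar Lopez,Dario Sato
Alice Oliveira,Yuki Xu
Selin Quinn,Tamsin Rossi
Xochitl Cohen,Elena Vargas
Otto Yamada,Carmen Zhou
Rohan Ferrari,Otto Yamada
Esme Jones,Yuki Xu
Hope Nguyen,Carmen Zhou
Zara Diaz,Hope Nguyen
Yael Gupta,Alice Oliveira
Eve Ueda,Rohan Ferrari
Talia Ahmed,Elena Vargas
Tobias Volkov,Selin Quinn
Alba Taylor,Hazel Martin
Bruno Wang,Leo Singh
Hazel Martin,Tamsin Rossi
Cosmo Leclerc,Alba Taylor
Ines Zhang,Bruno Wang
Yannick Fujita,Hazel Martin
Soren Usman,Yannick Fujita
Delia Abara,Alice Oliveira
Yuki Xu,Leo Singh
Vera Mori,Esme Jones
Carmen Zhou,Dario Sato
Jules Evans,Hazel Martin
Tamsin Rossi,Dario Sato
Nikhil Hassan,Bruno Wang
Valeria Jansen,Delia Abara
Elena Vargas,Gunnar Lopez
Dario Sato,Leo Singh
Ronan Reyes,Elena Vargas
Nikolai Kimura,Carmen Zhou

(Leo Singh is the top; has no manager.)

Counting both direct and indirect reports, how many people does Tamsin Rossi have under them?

8

Tamsin Rossi directly manages Hazel Martin, Selin Quinn. Under Hazel Martin: Jules Evans, Alba Taylor, Cosmo Leclerc, Yannick Fujita, Soren Usman (5). Under Selin Quinn: Tobias Volkov (1). So Tamsin Rossi's organization is 2 direct reports plus everyone under them: 6 + 2 = 8.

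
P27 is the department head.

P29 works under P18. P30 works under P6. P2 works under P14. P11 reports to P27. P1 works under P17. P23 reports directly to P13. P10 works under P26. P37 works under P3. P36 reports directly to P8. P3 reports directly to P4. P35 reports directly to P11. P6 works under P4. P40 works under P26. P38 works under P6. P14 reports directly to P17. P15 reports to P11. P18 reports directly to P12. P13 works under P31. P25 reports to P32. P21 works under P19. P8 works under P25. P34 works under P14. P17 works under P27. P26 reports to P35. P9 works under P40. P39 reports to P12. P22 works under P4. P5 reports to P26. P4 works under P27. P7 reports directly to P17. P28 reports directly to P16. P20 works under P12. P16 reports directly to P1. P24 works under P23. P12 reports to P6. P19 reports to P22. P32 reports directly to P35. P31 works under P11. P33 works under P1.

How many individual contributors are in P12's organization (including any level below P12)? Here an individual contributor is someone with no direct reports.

3

The people in P12's organization with no one reporting to them are P39, P29, P20. That is 3.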